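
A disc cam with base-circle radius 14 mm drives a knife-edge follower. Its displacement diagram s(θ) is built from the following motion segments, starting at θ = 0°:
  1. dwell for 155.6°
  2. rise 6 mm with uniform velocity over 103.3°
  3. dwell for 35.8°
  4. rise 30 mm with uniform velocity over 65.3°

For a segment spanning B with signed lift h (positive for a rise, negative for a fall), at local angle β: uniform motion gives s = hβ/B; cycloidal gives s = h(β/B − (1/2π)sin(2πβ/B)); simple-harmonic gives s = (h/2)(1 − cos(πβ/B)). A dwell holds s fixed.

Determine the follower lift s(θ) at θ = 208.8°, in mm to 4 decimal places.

seg 1 [0°–155.6°] dwell: s stays 0.0000
seg 2 [155.6°–258.9°] uniform, h=6: θ=208.8° here. β=53.2, B=103.3. 6·53.2/103.3 = 3.0900 → s = 3.0900

3.0900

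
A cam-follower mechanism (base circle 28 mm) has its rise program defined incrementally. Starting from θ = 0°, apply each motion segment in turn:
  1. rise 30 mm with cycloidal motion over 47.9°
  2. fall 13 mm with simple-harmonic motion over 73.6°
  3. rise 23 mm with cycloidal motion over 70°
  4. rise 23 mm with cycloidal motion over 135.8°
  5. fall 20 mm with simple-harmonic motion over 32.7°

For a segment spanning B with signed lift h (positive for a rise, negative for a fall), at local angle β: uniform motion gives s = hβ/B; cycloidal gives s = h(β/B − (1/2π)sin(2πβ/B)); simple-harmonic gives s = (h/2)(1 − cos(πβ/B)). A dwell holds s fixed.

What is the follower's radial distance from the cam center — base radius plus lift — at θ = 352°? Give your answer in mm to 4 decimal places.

seg 1 [0°–47.9°] cycloidal, h=30: full span → s += 30 → s = 30.0000
seg 2 [47.9°–121.5°] simple-harmonic, h=-13: full span → s += -13 → s = 17.0000
seg 3 [121.5°–191.5°] cycloidal, h=23: full span → s += 23 → s = 40.0000
seg 4 [191.5°–327.3°] cycloidal, h=23: full span → s += 23 → s = 63.0000
seg 5 [327.3°–360°] simple-harmonic, h=-20: θ=352° here. β=24.7, B=32.7. -20/2·(1 − cos(π·0.7554)) = -17.1889 → s = 45.8111
radial distance = base radius + s = 28 + 45.8111 = 73.8111

73.8111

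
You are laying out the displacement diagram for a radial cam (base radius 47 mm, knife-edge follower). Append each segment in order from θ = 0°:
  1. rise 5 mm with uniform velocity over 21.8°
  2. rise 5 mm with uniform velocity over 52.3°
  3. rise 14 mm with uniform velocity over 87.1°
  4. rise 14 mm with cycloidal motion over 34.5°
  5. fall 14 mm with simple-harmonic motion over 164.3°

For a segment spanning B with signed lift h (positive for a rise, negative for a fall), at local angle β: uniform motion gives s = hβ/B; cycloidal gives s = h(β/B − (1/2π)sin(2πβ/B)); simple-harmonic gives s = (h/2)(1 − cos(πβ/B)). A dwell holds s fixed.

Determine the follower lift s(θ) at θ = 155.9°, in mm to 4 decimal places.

seg 1 [0°–21.8°] uniform, h=5: full span → s += 5 → s = 5.0000
seg 2 [21.8°–74.1°] uniform, h=5: full span → s += 5 → s = 10.0000
seg 3 [74.1°–161.2°] uniform, h=14: θ=155.9° here. β=81.8, B=87.1. 14·81.8/87.1 = 13.1481 → s = 23.1481

23.1481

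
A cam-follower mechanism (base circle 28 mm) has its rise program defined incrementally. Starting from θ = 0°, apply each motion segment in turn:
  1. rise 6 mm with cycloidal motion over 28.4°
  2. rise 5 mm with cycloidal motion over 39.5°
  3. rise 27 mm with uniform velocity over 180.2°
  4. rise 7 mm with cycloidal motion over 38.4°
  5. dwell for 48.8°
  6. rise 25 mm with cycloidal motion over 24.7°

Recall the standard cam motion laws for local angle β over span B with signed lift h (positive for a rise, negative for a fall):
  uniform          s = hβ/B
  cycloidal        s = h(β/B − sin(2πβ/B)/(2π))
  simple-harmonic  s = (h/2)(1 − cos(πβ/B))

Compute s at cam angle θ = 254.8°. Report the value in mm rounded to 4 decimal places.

seg 1 [0°–28.4°] cycloidal, h=6: full span → s += 6 → s = 6.0000
seg 2 [28.4°–67.9°] cycloidal, h=5: full span → s += 5 → s = 11.0000
seg 3 [67.9°–248.1°] uniform, h=27: full span → s += 27 → s = 38.0000
seg 4 [248.1°–286.5°] cycloidal, h=7: θ=254.8° here. β=6.7, B=38.4. 7·(0.1745 − sin(2π·0.1745)/(2π)) = 0.2304 → s = 38.2304

38.2304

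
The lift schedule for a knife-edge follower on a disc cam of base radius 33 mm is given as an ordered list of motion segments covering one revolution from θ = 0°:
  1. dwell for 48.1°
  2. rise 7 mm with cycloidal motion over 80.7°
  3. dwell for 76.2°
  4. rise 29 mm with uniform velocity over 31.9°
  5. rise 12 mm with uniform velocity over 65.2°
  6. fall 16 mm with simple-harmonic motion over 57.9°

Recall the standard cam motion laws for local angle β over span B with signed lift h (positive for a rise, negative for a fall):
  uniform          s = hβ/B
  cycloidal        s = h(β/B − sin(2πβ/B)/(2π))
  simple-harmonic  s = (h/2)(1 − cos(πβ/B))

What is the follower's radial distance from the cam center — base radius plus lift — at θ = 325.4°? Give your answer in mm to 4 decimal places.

seg 1 [0°–48.1°] dwell: s stays 0.0000
seg 2 [48.1°–128.8°] cycloidal, h=7: full span → s += 7 → s = 7.0000
seg 3 [128.8°–205°] dwell: s stays 7.0000
seg 4 [205°–236.9°] uniform, h=29: full span → s += 29 → s = 36.0000
seg 5 [236.9°–302.1°] uniform, h=12: full span → s += 12 → s = 48.0000
seg 6 [302.1°–360°] simple-harmonic, h=-16: θ=325.4° here. β=23.3, B=57.9. -16/2·(1 − cos(π·0.4024)) = -5.5857 → s = 42.4143
radial distance = base radius + s = 33 + 42.4143 = 75.4143

75.4143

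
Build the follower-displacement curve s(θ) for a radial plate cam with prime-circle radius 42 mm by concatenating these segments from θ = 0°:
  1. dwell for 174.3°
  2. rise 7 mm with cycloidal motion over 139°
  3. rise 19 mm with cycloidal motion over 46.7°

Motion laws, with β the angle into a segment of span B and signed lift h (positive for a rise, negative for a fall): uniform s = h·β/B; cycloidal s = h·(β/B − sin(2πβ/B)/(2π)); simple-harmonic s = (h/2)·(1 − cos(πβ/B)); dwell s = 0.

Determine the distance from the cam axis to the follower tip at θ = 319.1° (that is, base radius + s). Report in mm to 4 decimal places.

seg 1 [0°–174.3°] dwell: s stays 0.0000
seg 2 [174.3°–313.3°] cycloidal, h=7: full span → s += 7 → s = 7.0000
seg 3 [313.3°–360°] cycloidal, h=19: θ=319.1° here. β=5.8, B=46.7. 19·(0.1242 − sin(2π·0.1242)/(2π)) = 0.2323 → s = 7.2323
radial distance = base radius + s = 42 + 7.2323 = 49.2323

49.2323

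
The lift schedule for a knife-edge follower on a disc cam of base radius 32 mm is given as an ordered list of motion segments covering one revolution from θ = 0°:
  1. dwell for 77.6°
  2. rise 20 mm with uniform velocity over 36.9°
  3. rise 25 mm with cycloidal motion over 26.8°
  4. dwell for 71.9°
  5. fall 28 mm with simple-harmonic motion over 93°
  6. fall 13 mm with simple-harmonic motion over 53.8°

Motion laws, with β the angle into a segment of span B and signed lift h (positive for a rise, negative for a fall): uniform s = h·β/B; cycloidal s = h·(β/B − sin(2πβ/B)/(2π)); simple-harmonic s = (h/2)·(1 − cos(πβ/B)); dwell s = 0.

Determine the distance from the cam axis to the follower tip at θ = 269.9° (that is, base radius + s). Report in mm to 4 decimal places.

seg 1 [0°–77.6°] dwell: s stays 0.0000
seg 2 [77.6°–114.5°] uniform, h=20: full span → s += 20 → s = 20.0000
seg 3 [114.5°–141.3°] cycloidal, h=25: full span → s += 25 → s = 45.0000
seg 4 [141.3°–213.2°] dwell: s stays 45.0000
seg 5 [213.2°–306.2°] simple-harmonic, h=-28: θ=269.9° here. β=56.7, B=93. -28/2·(1 − cos(π·0.6097)) = -18.7290 → s = 26.2710
radial distance = base radius + s = 32 + 26.2710 = 58.2710

58.2710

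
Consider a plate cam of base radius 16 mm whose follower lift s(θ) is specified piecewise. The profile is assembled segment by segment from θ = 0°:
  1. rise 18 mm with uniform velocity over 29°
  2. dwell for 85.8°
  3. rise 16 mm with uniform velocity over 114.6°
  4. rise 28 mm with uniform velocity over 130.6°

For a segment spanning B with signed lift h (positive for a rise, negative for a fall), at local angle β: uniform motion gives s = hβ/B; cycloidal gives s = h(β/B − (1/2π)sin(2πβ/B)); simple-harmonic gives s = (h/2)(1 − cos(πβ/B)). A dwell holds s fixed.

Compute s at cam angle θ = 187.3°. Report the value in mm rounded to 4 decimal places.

seg 1 [0°–29°] uniform, h=18: full span → s += 18 → s = 18.0000
seg 2 [29°–114.8°] dwell: s stays 18.0000
seg 3 [114.8°–229.4°] uniform, h=16: θ=187.3° here. β=72.5, B=114.6. 16·72.5/114.6 = 10.1222 → s = 28.1222

28.1222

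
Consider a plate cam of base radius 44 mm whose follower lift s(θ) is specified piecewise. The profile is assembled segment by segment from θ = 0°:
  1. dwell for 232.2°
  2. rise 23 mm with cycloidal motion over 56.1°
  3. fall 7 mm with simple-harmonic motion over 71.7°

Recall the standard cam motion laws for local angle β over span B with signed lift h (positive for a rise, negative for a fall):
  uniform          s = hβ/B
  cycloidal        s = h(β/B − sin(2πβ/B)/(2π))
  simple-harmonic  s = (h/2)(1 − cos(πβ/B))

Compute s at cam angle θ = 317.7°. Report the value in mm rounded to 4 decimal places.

seg 1 [0°–232.2°] dwell: s stays 0.0000
seg 2 [232.2°–288.3°] cycloidal, h=23: full span → s += 23 → s = 23.0000
seg 3 [288.3°–360°] simple-harmonic, h=-7: θ=317.7° here. β=29.4, B=71.7. -7/2·(1 − cos(π·0.4100)) = -2.5240 → s = 20.4760

20.4760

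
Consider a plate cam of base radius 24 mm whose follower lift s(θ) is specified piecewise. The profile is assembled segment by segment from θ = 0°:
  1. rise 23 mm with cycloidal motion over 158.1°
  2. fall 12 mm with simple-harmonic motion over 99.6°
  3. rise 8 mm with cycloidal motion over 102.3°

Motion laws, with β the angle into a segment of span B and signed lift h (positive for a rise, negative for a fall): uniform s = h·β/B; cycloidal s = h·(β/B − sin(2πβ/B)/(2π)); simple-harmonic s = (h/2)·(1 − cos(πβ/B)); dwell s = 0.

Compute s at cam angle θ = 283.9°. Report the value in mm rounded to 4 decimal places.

seg 1 [0°–158.1°] cycloidal, h=23: full span → s += 23 → s = 23.0000
seg 2 [158.1°–257.7°] simple-harmonic, h=-12: full span → s += -12 → s = 11.0000
seg 3 [257.7°–360°] cycloidal, h=8: θ=283.9° here. β=26.2, B=102.3. 8·(0.2561 − sin(2π·0.2561)/(2π)) = 0.7766 → s = 11.7766

11.7766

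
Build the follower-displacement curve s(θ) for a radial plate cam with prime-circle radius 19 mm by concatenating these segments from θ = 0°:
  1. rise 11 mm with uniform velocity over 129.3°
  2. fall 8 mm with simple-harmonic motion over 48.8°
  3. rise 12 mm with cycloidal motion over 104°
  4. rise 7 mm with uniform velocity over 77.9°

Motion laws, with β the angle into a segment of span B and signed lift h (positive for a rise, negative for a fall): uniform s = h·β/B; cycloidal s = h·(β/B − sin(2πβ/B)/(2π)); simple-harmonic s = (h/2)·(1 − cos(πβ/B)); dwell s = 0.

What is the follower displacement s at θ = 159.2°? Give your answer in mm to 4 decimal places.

seg 1 [0°–129.3°] uniform, h=11: full span → s += 11 → s = 11.0000
seg 2 [129.3°–178.1°] simple-harmonic, h=-8: θ=159.2° here. β=29.9, B=48.8. -8/2·(1 − cos(π·0.6127)) = -5.3869 → s = 5.6131

5.6131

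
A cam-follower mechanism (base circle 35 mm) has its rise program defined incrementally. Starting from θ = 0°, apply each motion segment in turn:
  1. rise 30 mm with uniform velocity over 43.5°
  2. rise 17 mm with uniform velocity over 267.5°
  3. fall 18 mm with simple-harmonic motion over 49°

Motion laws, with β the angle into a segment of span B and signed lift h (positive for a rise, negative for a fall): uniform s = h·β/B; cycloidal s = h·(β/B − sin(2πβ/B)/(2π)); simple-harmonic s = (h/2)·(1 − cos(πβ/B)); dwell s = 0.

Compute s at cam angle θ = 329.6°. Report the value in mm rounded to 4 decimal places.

seg 1 [0°–43.5°] uniform, h=30: full span → s += 30 → s = 30.0000
seg 2 [43.5°–311°] uniform, h=17: full span → s += 17 → s = 47.0000
seg 3 [311°–360°] simple-harmonic, h=-18: θ=329.6° here. β=18.6, B=49. -18/2·(1 − cos(π·0.3796)) = -5.6762 → s = 41.3238

41.3238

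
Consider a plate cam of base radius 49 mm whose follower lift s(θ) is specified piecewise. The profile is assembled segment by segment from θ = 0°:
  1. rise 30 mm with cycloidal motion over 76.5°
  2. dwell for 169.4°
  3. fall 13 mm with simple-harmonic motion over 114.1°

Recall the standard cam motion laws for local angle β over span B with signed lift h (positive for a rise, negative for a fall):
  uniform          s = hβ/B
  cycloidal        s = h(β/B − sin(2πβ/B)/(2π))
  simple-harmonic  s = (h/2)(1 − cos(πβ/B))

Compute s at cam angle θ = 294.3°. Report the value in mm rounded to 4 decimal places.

seg 1 [0°–76.5°] cycloidal, h=30: full span → s += 30 → s = 30.0000
seg 2 [76.5°–245.9°] dwell: s stays 30.0000
seg 3 [245.9°–360°] simple-harmonic, h=-13: θ=294.3° here. β=48.4, B=114.1. -13/2·(1 − cos(π·0.4242)) = -4.9665 → s = 25.0335

25.0335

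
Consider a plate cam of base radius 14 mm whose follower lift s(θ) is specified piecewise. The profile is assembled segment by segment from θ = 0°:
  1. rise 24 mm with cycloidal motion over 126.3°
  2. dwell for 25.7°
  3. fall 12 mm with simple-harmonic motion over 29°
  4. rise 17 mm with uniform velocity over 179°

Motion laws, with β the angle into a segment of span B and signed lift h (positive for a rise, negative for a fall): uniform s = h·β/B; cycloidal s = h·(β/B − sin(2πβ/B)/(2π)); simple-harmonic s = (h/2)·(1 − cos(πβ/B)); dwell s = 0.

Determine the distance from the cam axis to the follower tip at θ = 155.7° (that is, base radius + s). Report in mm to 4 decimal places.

seg 1 [0°–126.3°] cycloidal, h=24: full span → s += 24 → s = 24.0000
seg 2 [126.3°–152°] dwell: s stays 24.0000
seg 3 [152°–181°] simple-harmonic, h=-12: θ=155.7° here. β=3.7, B=29. -12/2·(1 − cos(π·0.1276)) = -0.4756 → s = 23.5244
radial distance = base radius + s = 14 + 23.5244 = 37.5244

37.5244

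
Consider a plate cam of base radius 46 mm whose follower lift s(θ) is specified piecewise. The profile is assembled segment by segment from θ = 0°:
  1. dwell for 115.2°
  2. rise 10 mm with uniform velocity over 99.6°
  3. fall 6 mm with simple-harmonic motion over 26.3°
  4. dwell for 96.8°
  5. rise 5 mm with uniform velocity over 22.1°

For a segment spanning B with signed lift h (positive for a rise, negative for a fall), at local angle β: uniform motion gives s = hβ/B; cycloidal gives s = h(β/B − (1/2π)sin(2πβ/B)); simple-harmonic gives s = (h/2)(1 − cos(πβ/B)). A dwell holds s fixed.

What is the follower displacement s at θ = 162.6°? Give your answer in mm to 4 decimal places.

seg 1 [0°–115.2°] dwell: s stays 0.0000
seg 2 [115.2°–214.8°] uniform, h=10: θ=162.6° here. β=47.4, B=99.6. 10·47.4/99.6 = 4.7590 → s = 4.7590

4.7590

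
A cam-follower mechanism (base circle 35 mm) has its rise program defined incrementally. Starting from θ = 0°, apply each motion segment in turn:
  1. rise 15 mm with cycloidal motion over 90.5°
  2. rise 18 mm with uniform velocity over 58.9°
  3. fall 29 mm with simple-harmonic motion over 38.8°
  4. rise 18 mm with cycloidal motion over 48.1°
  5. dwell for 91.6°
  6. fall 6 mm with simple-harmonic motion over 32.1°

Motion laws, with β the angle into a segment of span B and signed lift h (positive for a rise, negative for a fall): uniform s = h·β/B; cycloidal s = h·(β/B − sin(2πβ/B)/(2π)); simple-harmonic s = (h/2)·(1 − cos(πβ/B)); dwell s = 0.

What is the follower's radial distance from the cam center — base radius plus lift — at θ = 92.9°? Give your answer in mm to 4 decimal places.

seg 1 [0°–90.5°] cycloidal, h=15: full span → s += 15 → s = 15.0000
seg 2 [90.5°–149.4°] uniform, h=18: θ=92.9° here. β=2.4, B=58.9. 18·2.4/58.9 = 0.7334 → s = 15.7334
radial distance = base radius + s = 35 + 15.7334 = 50.7334

50.7334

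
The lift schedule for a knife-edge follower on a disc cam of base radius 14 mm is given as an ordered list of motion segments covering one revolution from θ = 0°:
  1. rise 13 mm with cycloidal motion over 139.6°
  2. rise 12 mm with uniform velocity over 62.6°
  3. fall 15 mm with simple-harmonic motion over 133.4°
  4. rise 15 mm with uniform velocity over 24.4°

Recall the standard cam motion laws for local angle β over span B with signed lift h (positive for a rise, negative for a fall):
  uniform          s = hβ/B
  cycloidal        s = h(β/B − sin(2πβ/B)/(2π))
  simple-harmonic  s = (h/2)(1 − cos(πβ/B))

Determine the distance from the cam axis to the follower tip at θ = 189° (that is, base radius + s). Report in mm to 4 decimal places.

seg 1 [0°–139.6°] cycloidal, h=13: full span → s += 13 → s = 13.0000
seg 2 [139.6°–202.2°] uniform, h=12: θ=189° here. β=49.4, B=62.6. 12·49.4/62.6 = 9.4696 → s = 22.4696
radial distance = base radius + s = 14 + 22.4696 = 36.4696

36.4696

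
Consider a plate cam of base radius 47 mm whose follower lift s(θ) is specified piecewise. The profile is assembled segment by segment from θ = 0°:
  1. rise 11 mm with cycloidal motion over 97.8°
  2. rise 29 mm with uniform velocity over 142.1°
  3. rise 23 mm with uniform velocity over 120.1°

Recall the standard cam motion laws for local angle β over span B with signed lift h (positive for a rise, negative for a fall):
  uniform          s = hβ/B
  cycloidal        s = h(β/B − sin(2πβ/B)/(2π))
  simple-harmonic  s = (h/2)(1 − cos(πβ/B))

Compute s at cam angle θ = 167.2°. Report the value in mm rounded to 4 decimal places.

seg 1 [0°–97.8°] cycloidal, h=11: full span → s += 11 → s = 11.0000
seg 2 [97.8°–239.9°] uniform, h=29: θ=167.2° here. β=69.4, B=142.1. 29·69.4/142.1 = 14.1633 → s = 25.1633

25.1633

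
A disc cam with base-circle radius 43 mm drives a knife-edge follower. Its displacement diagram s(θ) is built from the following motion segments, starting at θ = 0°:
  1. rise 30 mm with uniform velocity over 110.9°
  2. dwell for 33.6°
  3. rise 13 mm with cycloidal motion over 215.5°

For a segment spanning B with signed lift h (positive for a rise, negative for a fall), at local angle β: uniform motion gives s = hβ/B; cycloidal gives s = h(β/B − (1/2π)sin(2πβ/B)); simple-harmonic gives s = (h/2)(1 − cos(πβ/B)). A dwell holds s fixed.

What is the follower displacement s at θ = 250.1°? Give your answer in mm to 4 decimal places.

seg 1 [0°–110.9°] uniform, h=30: full span → s += 30 → s = 30.0000
seg 2 [110.9°–144.5°] dwell: s stays 30.0000
seg 3 [144.5°–360°] cycloidal, h=13: θ=250.1° here. β=105.6, B=215.5. 13·(0.4900 − sin(2π·0.4900)/(2π)) = 6.2407 → s = 36.2407

36.2407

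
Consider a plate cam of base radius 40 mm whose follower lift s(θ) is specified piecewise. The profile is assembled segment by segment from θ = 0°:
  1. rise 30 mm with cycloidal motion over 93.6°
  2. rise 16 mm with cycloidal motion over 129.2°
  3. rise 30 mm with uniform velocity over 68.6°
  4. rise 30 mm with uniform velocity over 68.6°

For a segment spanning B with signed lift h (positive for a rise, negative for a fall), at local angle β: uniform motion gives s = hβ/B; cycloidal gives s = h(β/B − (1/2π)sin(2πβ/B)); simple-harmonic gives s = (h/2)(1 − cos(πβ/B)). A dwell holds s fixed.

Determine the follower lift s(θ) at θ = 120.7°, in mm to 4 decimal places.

seg 1 [0°–93.6°] cycloidal, h=30: full span → s += 30 → s = 30.0000
seg 2 [93.6°–222.8°] cycloidal, h=16: θ=120.7° here. β=27.1, B=129.2. 16·(0.2098 − sin(2π·0.2098)/(2π)) = 0.8905 → s = 30.8905

30.8905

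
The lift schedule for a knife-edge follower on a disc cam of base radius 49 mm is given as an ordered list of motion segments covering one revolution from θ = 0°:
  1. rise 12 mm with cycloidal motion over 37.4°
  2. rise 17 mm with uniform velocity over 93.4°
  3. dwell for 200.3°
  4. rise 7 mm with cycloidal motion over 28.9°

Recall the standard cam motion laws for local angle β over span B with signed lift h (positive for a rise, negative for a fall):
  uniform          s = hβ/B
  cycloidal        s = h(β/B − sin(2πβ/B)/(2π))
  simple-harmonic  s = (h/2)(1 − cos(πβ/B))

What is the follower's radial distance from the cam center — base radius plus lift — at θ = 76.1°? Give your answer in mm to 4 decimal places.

seg 1 [0°–37.4°] cycloidal, h=12: full span → s += 12 → s = 12.0000
seg 2 [37.4°–130.8°] uniform, h=17: θ=76.1° here. β=38.7, B=93.4. 17·38.7/93.4 = 7.0439 → s = 19.0439
radial distance = base radius + s = 49 + 19.0439 = 68.0439

68.0439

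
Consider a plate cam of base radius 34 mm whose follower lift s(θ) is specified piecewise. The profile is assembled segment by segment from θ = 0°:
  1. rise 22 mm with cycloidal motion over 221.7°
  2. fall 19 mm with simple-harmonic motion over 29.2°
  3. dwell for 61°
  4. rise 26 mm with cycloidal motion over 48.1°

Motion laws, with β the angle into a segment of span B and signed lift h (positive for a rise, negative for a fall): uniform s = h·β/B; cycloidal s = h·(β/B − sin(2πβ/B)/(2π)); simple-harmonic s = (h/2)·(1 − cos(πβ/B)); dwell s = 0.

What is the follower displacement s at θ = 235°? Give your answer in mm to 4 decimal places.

seg 1 [0°–221.7°] cycloidal, h=22: full span → s += 22 → s = 22.0000
seg 2 [221.7°–250.9°] simple-harmonic, h=-19: θ=235° here. β=13.3, B=29.2. -19/2·(1 − cos(π·0.4555)) = -8.1756 → s = 13.8244

13.8244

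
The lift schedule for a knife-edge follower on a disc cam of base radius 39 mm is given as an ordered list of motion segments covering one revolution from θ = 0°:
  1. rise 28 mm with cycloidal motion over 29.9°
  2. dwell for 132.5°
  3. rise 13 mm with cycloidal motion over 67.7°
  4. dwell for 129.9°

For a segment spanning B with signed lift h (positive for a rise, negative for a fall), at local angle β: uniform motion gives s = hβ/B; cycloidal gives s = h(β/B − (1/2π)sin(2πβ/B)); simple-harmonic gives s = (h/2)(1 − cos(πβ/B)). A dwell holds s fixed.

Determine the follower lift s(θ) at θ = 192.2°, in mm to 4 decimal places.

seg 1 [0°–29.9°] cycloidal, h=28: full span → s += 28 → s = 28.0000
seg 2 [29.9°–162.4°] dwell: s stays 28.0000
seg 3 [162.4°–230.1°] cycloidal, h=13: θ=192.2° here. β=29.8, B=67.7. 13·(0.4402 − sin(2π·0.4402)/(2π)) = 4.9628 → s = 32.9628

32.9628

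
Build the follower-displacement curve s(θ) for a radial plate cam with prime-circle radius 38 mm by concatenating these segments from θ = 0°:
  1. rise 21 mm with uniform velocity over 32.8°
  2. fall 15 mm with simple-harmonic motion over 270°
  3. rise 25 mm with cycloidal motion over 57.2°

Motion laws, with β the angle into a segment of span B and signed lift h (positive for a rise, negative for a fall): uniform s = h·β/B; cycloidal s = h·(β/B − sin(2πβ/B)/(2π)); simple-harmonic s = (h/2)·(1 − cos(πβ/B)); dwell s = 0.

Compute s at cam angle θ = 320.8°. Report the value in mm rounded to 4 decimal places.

seg 1 [0°–32.8°] uniform, h=21: full span → s += 21 → s = 21.0000
seg 2 [32.8°–302.8°] simple-harmonic, h=-15: full span → s += -15 → s = 6.0000
seg 3 [302.8°–360°] cycloidal, h=25: θ=320.8° here. β=18, B=57.2. 25·(0.3147 − sin(2π·0.3147)/(2π)) = 4.2124 → s = 10.2124

10.2124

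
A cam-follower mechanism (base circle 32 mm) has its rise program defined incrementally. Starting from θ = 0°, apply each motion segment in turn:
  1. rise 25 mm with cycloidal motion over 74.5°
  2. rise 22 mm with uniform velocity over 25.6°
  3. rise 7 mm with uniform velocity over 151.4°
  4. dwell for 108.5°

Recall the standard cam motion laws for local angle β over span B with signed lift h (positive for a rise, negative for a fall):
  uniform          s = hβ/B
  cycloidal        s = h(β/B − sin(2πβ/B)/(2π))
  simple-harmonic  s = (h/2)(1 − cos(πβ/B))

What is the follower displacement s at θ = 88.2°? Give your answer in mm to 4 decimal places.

seg 1 [0°–74.5°] cycloidal, h=25: full span → s += 25 → s = 25.0000
seg 2 [74.5°–100.1°] uniform, h=22: θ=88.2° here. β=13.7, B=25.6. 22·13.7/25.6 = 11.7734 → s = 36.7734

36.7734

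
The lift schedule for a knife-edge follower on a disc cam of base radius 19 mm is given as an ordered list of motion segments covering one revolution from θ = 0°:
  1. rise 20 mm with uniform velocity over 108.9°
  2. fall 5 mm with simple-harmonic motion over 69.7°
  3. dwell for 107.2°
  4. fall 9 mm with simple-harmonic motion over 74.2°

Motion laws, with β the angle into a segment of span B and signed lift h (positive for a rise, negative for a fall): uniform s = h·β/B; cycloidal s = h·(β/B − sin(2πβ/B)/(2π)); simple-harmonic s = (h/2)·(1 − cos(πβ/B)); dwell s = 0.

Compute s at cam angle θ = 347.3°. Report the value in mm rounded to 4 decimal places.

seg 1 [0°–108.9°] uniform, h=20: full span → s += 20 → s = 20.0000
seg 2 [108.9°–178.6°] simple-harmonic, h=-5: full span → s += -5 → s = 15.0000
seg 3 [178.6°–285.8°] dwell: s stays 15.0000
seg 4 [285.8°–360°] simple-harmonic, h=-9: θ=347.3° here. β=61.5, B=74.2. -9/2·(1 − cos(π·0.8288)) = -8.3650 → s = 6.6350

6.6350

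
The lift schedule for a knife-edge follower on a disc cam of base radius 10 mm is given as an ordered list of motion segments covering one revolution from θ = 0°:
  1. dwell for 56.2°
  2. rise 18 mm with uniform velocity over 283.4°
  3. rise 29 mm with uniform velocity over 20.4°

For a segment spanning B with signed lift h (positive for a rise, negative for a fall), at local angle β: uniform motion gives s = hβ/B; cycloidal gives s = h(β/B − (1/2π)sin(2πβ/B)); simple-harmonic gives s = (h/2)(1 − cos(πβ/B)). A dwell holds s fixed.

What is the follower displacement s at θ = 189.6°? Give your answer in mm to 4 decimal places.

seg 1 [0°–56.2°] dwell: s stays 0.0000
seg 2 [56.2°–339.6°] uniform, h=18: θ=189.6° here. β=133.4, B=283.4. 18·133.4/283.4 = 8.4728 → s = 8.4728

8.4728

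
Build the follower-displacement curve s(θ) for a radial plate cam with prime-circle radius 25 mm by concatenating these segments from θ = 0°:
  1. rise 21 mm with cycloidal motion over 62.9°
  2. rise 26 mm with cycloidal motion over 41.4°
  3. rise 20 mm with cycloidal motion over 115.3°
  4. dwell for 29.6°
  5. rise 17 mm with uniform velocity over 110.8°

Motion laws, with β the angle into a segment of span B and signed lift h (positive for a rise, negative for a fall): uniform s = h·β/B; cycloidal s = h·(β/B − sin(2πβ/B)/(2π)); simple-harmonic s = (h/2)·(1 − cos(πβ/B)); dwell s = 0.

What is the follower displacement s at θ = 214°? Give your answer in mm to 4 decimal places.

seg 1 [0°–62.9°] cycloidal, h=21: full span → s += 21 → s = 21.0000
seg 2 [62.9°–104.3°] cycloidal, h=26: full span → s += 26 → s = 47.0000
seg 3 [104.3°–219.6°] cycloidal, h=20: θ=214° here. β=109.7, B=115.3. 20·(0.9514 − sin(2π·0.9514)/(2π)) = 19.9850 → s = 66.9850

66.9850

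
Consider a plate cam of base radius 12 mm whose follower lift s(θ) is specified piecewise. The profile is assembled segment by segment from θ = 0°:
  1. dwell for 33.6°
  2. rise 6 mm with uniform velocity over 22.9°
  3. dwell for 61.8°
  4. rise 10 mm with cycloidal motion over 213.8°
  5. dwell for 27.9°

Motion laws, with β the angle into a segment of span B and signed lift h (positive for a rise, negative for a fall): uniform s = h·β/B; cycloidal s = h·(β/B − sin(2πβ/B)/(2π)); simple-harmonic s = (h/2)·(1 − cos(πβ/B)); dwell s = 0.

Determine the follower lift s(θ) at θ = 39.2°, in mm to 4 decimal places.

seg 1 [0°–33.6°] dwell: s stays 0.0000
seg 2 [33.6°–56.5°] uniform, h=6: θ=39.2° here. β=5.6, B=22.9. 6·5.6/22.9 = 1.4672 → s = 1.4672

1.4672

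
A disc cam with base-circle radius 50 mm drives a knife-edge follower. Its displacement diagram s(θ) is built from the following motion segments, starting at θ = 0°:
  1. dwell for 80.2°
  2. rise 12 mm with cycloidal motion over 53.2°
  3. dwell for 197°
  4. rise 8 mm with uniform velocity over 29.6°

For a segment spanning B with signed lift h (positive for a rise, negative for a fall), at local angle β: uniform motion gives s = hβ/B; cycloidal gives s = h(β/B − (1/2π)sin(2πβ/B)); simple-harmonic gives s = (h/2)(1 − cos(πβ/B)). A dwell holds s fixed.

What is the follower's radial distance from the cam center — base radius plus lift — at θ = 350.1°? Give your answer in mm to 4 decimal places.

seg 1 [0°–80.2°] dwell: s stays 0.0000
seg 2 [80.2°–133.4°] cycloidal, h=12: full span → s += 12 → s = 12.0000
seg 3 [133.4°–330.4°] dwell: s stays 12.0000
seg 4 [330.4°–360°] uniform, h=8: θ=350.1° here. β=19.7, B=29.6. 8·19.7/29.6 = 5.3243 → s = 17.3243
radial distance = base radius + s = 50 + 17.3243 = 67.3243

67.3243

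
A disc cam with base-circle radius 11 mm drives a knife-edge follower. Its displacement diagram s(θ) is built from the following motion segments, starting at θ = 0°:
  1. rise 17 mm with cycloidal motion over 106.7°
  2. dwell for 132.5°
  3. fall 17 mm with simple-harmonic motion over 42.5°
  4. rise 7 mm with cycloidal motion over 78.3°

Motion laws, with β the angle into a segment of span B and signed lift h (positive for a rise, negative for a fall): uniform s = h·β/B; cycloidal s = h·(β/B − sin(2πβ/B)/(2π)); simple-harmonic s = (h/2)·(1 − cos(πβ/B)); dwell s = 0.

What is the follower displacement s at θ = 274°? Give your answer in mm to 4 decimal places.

seg 1 [0°–106.7°] cycloidal, h=17: full span → s += 17 → s = 17.0000
seg 2 [106.7°–239.2°] dwell: s stays 17.0000
seg 3 [239.2°–281.7°] simple-harmonic, h=-17: θ=274° here. β=34.8, B=42.5. -17/2·(1 − cos(π·0.8188)) = -15.6599 → s = 1.3401

1.3401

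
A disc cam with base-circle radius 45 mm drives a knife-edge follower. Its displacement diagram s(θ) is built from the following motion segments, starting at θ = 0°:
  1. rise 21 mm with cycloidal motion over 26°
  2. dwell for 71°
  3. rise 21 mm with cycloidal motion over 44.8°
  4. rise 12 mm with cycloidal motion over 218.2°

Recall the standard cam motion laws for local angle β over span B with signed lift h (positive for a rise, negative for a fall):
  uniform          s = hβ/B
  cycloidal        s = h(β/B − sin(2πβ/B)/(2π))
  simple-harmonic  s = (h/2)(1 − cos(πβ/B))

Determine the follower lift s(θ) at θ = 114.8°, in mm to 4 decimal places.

seg 1 [0°–26°] cycloidal, h=21: full span → s += 21 → s = 21.0000
seg 2 [26°–97°] dwell: s stays 21.0000
seg 3 [97°–141.8°] cycloidal, h=21: θ=114.8° here. β=17.8, B=44.8. 21·(0.3973 − sin(2π·0.3973)/(2π)) = 6.3340 → s = 27.3340

27.3340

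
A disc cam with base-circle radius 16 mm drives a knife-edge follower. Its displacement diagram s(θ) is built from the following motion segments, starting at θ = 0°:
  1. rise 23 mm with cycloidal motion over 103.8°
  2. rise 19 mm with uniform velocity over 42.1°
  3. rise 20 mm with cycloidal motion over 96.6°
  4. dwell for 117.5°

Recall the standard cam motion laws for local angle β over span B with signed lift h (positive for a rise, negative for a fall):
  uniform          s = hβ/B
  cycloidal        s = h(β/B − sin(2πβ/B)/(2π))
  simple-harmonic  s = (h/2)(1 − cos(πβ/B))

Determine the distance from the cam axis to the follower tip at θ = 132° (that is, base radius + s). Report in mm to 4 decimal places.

seg 1 [0°–103.8°] cycloidal, h=23: full span → s += 23 → s = 23.0000
seg 2 [103.8°–145.9°] uniform, h=19: θ=132° here. β=28.2, B=42.1. 19·28.2/42.1 = 12.7268 → s = 35.7268
radial distance = base radius + s = 16 + 35.7268 = 51.7268

51.7268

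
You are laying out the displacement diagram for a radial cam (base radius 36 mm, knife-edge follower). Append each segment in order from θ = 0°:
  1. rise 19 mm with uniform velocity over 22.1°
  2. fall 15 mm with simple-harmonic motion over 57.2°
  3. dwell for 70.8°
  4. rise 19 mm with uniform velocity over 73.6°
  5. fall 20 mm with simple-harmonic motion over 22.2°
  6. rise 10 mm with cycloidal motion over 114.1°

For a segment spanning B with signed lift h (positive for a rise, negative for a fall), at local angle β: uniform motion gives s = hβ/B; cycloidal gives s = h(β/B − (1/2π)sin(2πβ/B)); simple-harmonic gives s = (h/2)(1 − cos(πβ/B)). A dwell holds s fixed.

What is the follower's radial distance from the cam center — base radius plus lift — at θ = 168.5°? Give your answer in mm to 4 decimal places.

seg 1 [0°–22.1°] uniform, h=19: full span → s += 19 → s = 19.0000
seg 2 [22.1°–79.3°] simple-harmonic, h=-15: full span → s += -15 → s = 4.0000
seg 3 [79.3°–150.1°] dwell: s stays 4.0000
seg 4 [150.1°–223.7°] uniform, h=19: θ=168.5° here. β=18.4, B=73.6. 19·18.4/73.6 = 4.7500 → s = 8.7500
radial distance = base radius + s = 36 + 8.7500 = 44.7500

44.7500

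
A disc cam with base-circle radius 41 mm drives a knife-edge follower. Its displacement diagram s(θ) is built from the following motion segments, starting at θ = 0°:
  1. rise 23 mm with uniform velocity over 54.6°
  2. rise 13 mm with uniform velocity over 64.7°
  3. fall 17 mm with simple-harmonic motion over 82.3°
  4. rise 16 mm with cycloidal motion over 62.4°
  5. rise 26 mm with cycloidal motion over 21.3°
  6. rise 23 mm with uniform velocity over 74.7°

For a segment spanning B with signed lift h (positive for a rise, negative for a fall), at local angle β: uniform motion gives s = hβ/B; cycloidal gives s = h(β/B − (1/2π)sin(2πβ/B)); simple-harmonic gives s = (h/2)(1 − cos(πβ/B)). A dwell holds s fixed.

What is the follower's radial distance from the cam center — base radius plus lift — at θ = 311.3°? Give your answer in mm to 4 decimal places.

seg 1 [0°–54.6°] uniform, h=23: full span → s += 23 → s = 23.0000
seg 2 [54.6°–119.3°] uniform, h=13: full span → s += 13 → s = 36.0000
seg 3 [119.3°–201.6°] simple-harmonic, h=-17: full span → s += -17 → s = 19.0000
seg 4 [201.6°–264°] cycloidal, h=16: full span → s += 16 → s = 35.0000
seg 5 [264°–285.3°] cycloidal, h=26: full span → s += 26 → s = 61.0000
seg 6 [285.3°–360°] uniform, h=23: θ=311.3° here. β=26, B=74.7. 23·26/74.7 = 8.0054 → s = 69.0054
radial distance = base radius + s = 41 + 69.0054 = 110.0054

110.0054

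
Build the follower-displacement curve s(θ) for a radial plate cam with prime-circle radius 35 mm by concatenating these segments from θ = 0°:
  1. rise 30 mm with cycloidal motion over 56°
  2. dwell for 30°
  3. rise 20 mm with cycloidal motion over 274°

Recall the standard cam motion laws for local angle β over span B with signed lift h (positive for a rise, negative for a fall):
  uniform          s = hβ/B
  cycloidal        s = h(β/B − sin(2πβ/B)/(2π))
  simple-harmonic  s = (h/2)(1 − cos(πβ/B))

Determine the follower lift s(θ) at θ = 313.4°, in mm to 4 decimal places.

seg 1 [0°–56°] cycloidal, h=30: full span → s += 30 → s = 30.0000
seg 2 [56°–86°] dwell: s stays 30.0000
seg 3 [86°–360°] cycloidal, h=20: θ=313.4° here. β=227.4, B=274. 20·(0.8299 − sin(2π·0.8299)/(2π)) = 19.3886 → s = 49.3886

49.3886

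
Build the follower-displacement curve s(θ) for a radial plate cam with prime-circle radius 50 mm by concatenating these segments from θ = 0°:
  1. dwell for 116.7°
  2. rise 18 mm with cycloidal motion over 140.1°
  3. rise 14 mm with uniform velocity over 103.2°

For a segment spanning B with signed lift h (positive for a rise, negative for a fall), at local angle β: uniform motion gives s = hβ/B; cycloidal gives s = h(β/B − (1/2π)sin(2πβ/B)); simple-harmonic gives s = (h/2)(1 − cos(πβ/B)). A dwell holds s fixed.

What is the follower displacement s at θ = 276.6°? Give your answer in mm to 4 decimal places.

seg 1 [0°–116.7°] dwell: s stays 0.0000
seg 2 [116.7°–256.8°] cycloidal, h=18: full span → s += 18 → s = 18.0000
seg 3 [256.8°–360°] uniform, h=14: θ=276.6° here. β=19.8, B=103.2. 14·19.8/103.2 = 2.6860 → s = 20.6860

20.6860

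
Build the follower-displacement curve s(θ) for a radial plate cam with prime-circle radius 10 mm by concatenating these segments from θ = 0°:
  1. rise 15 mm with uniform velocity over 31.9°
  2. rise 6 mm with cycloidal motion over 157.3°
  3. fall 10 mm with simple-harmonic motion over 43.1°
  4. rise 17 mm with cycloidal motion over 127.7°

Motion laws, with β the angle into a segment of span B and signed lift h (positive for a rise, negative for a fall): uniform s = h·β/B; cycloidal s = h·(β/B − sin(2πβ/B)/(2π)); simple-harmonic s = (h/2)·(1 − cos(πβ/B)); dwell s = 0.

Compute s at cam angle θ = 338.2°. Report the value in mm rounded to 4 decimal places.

seg 1 [0°–31.9°] uniform, h=15: full span → s += 15 → s = 15.0000
seg 2 [31.9°–189.2°] cycloidal, h=6: full span → s += 6 → s = 21.0000
seg 3 [189.2°–232.3°] simple-harmonic, h=-10: full span → s += -10 → s = 11.0000
seg 4 [232.3°–360°] cycloidal, h=17: θ=338.2° here. β=105.9, B=127.7. 17·(0.8293 − sin(2π·0.8293)/(2π)) = 16.4747 → s = 27.4747

27.4747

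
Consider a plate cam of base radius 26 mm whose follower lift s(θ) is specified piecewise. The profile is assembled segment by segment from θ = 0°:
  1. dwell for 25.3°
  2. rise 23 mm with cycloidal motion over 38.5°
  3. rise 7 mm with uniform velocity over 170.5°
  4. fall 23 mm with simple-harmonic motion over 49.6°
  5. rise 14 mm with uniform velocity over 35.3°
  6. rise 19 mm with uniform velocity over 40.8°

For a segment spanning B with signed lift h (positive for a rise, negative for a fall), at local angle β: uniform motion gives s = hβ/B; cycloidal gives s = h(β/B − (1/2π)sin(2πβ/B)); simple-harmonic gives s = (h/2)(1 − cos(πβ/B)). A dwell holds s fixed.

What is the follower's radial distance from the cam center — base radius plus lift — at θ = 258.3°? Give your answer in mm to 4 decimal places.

seg 1 [0°–25.3°] dwell: s stays 0.0000
seg 2 [25.3°–63.8°] cycloidal, h=23: full span → s += 23 → s = 23.0000
seg 3 [63.8°–234.3°] uniform, h=7: full span → s += 7 → s = 30.0000
seg 4 [234.3°–283.9°] simple-harmonic, h=-23: θ=258.3° here. β=24, B=49.6. -23/2·(1 − cos(π·0.4839)) = -10.9175 → s = 19.0825
radial distance = base radius + s = 26 + 19.0825 = 45.0825

45.0825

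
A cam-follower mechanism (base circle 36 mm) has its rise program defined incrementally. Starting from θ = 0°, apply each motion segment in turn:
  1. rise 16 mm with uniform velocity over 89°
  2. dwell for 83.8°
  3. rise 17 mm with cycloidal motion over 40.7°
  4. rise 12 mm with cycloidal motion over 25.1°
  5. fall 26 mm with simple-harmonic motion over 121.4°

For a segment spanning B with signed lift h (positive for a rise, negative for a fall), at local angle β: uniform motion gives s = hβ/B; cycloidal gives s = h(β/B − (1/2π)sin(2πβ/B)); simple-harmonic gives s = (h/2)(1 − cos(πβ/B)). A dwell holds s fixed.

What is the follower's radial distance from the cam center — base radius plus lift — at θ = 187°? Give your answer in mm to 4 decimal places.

seg 1 [0°–89°] uniform, h=16: full span → s += 16 → s = 16.0000
seg 2 [89°–172.8°] dwell: s stays 16.0000
seg 3 [172.8°–213.5°] cycloidal, h=17: θ=187° here. β=14.2, B=40.7. 17·(0.3489 − sin(2π·0.3489)/(2π)) = 3.7313 → s = 19.7313
radial distance = base radius + s = 36 + 19.7313 = 55.7313

55.7313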